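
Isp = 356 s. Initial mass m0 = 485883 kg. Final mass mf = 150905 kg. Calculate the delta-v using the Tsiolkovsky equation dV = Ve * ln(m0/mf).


Ve = 356 * 9.81 = 3492.36 m/s
dV = 3492.36 * ln(485883/150905) = 4084 m/s

4084 m/s


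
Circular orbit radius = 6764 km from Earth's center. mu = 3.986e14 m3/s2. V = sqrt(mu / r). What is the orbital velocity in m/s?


V = sqrt(3.986e14 / 6764000) = 7677 m/s

7677 m/s


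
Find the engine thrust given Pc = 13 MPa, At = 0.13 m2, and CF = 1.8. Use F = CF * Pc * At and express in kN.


F = 1.8 * 13e6 * 0.13 = 3.0420e+06 N = 3042.0 kN

3042.0 kN


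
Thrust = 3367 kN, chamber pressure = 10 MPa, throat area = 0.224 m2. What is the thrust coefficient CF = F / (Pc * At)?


CF = 3367000 / (10e6 * 0.224) = 1.5

1.5


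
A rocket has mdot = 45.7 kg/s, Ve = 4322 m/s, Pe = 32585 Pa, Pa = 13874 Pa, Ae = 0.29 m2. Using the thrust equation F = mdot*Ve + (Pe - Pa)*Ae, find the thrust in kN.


F = 45.7 * 4322 + (32585 - 13874) * 0.29 = 202942.0 N = 202.9 kN

202.9 kN


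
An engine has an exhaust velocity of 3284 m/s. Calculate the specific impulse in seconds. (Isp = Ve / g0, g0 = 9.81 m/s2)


Isp = Ve / g0 = 3284 / 9.81 = 334.8 s

334.8 s


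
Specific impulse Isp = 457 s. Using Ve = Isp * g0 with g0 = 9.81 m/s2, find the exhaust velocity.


Ve = Isp * g0 = 457 * 9.81 = 4483.2 m/s

4483.2 m/s


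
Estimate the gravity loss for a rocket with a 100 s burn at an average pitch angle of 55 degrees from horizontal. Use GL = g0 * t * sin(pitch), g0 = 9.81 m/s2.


GL = 9.81 * 100 * sin(55 deg) = 804 m/s

804 m/s


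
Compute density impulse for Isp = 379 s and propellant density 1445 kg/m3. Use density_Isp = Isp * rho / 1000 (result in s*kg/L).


rho*Isp = 379 * 1445 / 1000 = 548 s*kg/L

548 s*kg/L


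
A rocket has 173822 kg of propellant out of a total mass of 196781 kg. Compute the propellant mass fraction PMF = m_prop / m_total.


PMF = 173822 / 196781 = 0.883

0.883


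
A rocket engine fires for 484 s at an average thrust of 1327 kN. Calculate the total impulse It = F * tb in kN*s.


It = 1327 * 484 = 642268 kN*s

642268 kN*s


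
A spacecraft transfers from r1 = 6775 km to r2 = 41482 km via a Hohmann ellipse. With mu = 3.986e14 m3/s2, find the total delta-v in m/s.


V1 = sqrt(mu/r1) = 7670.33 m/s
dV1 = V1*(sqrt(2*r2/(r1+r2)) - 1) = 2386.91 m/s
V2 = sqrt(mu/r2) = 3099.84 m/s
dV2 = V2*(1 - sqrt(2*r1/(r1+r2))) = 1457.25 m/s
Total dV = 3844 m/s

3844 m/s


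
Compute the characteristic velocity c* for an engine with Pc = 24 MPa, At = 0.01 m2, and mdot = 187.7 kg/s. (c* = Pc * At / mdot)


c* = 24e6 * 0.01 / 187.7 = 1279 m/s

1279 m/s


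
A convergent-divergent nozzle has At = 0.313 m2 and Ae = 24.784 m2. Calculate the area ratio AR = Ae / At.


AR = 24.784 / 0.313 = 79.2

79.2


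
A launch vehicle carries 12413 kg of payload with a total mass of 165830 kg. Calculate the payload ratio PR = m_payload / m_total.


PR = 12413 / 165830 = 0.0749

0.0749


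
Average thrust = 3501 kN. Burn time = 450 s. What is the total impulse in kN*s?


It = 3501 * 450 = 1575450 kN*s

1575450 kN*s


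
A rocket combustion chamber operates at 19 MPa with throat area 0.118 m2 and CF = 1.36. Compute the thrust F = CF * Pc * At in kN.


F = 1.36 * 19e6 * 0.118 = 3.0491e+06 N = 3049.1 kN

3049.1 kN


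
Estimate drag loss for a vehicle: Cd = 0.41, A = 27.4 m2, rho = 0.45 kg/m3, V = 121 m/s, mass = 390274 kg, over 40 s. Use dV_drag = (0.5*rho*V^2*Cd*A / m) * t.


D = 0.5 * 0.45 * 121^2 * 0.41 * 27.4 = 37007.32 N
a = 37007.32 / 390274 = 0.0948 m/s2
dV = 0.0948 * 40 = 3.8 m/s

3.8 m/s


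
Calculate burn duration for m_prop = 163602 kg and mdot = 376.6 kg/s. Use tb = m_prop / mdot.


tb = 163602 / 376.6 = 434.4 s

434.4 s


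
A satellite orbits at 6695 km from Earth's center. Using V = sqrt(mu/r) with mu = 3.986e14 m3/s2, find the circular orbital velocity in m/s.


V = sqrt(3.986e14 / 6695000) = 7716 m/s

7716 m/s


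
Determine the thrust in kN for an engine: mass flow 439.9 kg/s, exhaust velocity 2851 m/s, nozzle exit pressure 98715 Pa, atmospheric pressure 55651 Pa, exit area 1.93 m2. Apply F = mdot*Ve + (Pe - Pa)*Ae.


F = 439.9 * 2851 + (98715 - 55651) * 1.93 = 1.3373e+06 N = 1337.3 kN

1337.3 kN


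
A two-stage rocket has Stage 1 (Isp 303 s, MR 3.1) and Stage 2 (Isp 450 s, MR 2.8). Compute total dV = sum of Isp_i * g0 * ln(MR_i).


dV1 = 303 * 9.81 * ln(3.1) = 3363.0 m/s
dV2 = 450 * 9.81 * ln(2.8) = 4545.3 m/s
Total dV = 3363.0 + 4545.3 = 7908.3 m/s ~ 7908 m/s

7908 m/s


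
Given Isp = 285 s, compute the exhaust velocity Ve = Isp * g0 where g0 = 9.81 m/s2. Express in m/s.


Ve = Isp * g0 = 285 * 9.81 = 2795.9 m/s

2795.9 m/s


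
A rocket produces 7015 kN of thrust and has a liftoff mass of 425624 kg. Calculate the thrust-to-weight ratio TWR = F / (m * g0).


TWR = 7015000 / (425624 * 9.81) = 1.68

1.68


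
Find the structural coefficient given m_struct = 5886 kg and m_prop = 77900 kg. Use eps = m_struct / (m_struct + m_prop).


eps = 5886 / (5886 + 77900) = 0.0703

0.0703


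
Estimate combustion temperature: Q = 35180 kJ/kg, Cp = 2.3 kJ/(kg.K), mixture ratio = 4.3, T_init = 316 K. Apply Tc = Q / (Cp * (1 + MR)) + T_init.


Tc = 35180 / (2.3 * (1 + 4.3)) + 316 = 3202 K

3202 K


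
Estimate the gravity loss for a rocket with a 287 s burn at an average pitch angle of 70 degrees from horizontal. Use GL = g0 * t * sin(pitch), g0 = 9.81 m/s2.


GL = 9.81 * 287 * sin(70 deg) = 2646 m/s

2646 m/s


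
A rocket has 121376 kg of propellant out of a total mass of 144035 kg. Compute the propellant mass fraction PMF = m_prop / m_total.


PMF = 121376 / 144035 = 0.843

0.843


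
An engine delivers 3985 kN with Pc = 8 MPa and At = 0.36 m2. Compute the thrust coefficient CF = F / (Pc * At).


CF = 3985000 / (8e6 * 0.36) = 1.38

1.38


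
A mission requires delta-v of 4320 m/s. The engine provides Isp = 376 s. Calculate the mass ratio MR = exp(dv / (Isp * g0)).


Ve = 376 * 9.81 = 3688.56 m/s
MR = exp(4320 / 3688.56) = 3.226

3.226


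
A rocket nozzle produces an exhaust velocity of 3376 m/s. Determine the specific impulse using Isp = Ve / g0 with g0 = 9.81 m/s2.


Isp = Ve / g0 = 3376 / 9.81 = 344.1 s

344.1 s


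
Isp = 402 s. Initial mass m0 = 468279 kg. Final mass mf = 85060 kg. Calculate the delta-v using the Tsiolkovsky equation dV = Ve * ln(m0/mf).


Ve = 402 * 9.81 = 3943.62 m/s
dV = 3943.62 * ln(468279/85060) = 6727 m/s

6727 m/s


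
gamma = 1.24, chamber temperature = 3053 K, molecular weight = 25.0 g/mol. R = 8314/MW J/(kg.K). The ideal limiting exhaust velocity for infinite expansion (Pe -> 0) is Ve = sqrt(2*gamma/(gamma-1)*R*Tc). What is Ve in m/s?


R = 8314 / 25.0 = 332.56 J/(kg.K)
Ve = sqrt(2 * 1.24 / (1.24 - 1) * 332.56 * 3053) = 3239 m/s

3239 m/s


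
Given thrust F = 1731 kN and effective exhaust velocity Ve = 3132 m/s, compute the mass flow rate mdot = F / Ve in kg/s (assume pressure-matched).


mdot = F / Ve = 1731000 / 3132 = 552.7 kg/s

552.7 kg/s


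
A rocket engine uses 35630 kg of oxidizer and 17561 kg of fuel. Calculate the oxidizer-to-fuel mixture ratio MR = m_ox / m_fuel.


MR = 35630 / 17561 = 2.03

2.03


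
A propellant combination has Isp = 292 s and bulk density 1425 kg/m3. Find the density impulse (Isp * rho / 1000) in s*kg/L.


rho*Isp = 292 * 1425 / 1000 = 416 s*kg/L

416 s*kg/L


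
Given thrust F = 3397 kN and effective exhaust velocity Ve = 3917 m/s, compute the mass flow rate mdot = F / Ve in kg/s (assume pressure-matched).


mdot = F / Ve = 3397000 / 3917 = 867.2 kg/s

867.2 kg/s


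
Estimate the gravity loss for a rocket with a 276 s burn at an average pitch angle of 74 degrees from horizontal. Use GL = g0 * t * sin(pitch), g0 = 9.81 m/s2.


GL = 9.81 * 276 * sin(74 deg) = 2603 m/s

2603 m/s


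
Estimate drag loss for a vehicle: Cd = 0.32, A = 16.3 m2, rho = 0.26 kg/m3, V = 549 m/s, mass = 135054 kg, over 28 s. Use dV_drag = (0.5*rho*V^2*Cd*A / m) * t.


D = 0.5 * 0.26 * 549^2 * 0.32 * 16.3 = 204373.99 N
a = 204373.99 / 135054 = 1.5133 m/s2
dV = 1.5133 * 28 = 42.4 m/s

42.4 m/s


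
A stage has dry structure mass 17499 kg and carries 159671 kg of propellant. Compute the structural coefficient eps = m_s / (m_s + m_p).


eps = 17499 / (17499 + 159671) = 0.0988

0.0988


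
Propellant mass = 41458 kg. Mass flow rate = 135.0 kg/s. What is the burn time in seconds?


tb = 41458 / 135.0 = 307.1 s

307.1 s


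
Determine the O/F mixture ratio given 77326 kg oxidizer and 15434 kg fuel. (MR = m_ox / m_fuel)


MR = 77326 / 15434 = 5.01

5.01


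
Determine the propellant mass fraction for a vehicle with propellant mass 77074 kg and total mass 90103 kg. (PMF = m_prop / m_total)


PMF = 77074 / 90103 = 0.855

0.855


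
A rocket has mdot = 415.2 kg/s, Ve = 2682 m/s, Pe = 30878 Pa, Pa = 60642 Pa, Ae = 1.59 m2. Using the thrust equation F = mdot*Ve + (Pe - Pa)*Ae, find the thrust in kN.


F = 415.2 * 2682 + (30878 - 60642) * 1.59 = 1.0662e+06 N = 1066.2 kN

1066.2 kN


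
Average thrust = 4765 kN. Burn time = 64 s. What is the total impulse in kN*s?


It = 4765 * 64 = 304960 kN*s

304960 kN*s


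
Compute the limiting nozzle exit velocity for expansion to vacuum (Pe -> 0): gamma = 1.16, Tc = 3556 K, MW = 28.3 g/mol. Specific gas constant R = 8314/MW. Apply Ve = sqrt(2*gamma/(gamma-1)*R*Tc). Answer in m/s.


R = 8314 / 28.3 = 293.78 J/(kg.K)
Ve = sqrt(2 * 1.16 / (1.16 - 1) * 293.78 * 3556) = 3892 m/s

3892 m/s


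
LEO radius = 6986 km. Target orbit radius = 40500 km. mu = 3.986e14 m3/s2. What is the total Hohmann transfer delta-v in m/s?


V1 = sqrt(mu/r1) = 7553.61 m/s
dV1 = V1*(sqrt(2*r2/(r1+r2)) - 1) = 2311.78 m/s
V2 = sqrt(mu/r2) = 3137.19 m/s
dV2 = V2*(1 - sqrt(2*r1/(r1+r2))) = 1435.47 m/s
Total dV = 3747 m/s

3747 m/s


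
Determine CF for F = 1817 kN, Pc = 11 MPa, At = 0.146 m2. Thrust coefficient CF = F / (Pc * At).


CF = 1817000 / (11e6 * 0.146) = 1.13

1.13


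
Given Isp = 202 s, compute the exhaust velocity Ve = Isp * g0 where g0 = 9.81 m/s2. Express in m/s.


Ve = Isp * g0 = 202 * 9.81 = 1981.6 m/s

1981.6 m/s


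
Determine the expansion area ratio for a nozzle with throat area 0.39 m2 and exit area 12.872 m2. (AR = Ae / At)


AR = 12.872 / 0.39 = 33.0

33.0


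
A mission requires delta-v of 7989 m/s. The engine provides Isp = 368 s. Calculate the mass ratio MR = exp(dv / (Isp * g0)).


Ve = 368 * 9.81 = 3610.08 m/s
MR = exp(7989 / 3610.08) = 9.143

9.143


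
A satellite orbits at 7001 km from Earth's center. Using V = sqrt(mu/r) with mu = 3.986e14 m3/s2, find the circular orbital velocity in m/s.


V = sqrt(3.986e14 / 7001000) = 7546 m/s

7546 m/s


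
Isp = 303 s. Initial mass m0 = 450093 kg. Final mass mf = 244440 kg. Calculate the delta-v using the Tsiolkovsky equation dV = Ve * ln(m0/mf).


Ve = 303 * 9.81 = 2972.43 m/s
dV = 2972.43 * ln(450093/244440) = 1815 m/s

1815 m/s


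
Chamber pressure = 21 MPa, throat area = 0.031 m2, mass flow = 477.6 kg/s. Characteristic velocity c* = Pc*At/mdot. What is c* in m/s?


c* = 21e6 * 0.031 / 477.6 = 1363 m/s

1363 m/s


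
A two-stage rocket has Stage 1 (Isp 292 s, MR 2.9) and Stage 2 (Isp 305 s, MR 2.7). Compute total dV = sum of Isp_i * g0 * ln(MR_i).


dV1 = 292 * 9.81 * ln(2.9) = 3049.9 m/s
dV2 = 305 * 9.81 * ln(2.7) = 2971.9 m/s
Total dV = 3049.9 + 2971.9 = 6021.8 m/s ~ 6022 m/s

6022 m/s


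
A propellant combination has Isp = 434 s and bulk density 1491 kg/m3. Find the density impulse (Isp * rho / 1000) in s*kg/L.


rho*Isp = 434 * 1491 / 1000 = 647 s*kg/L

647 s*kg/L


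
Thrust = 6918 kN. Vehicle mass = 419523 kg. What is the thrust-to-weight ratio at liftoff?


TWR = 6918000 / (419523 * 9.81) = 1.68

1.68


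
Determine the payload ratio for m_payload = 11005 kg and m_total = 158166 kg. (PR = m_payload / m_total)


PR = 11005 / 158166 = 0.0696

0.0696


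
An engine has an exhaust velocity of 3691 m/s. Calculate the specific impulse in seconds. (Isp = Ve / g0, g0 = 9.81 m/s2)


Isp = Ve / g0 = 3691 / 9.81 = 376.2 s

376.2 s


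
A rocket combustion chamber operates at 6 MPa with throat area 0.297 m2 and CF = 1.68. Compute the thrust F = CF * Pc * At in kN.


F = 1.68 * 6e6 * 0.297 = 2.9938e+06 N = 2993.8 kN

2993.8 kN


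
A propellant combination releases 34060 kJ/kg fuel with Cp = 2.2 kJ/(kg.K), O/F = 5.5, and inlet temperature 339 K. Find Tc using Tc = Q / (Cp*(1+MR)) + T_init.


Tc = 34060 / (2.2 * (1 + 5.5)) + 339 = 2721 K

2721 K


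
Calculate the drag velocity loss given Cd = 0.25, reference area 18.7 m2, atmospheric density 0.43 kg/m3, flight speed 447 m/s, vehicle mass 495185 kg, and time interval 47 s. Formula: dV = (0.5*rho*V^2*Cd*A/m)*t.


D = 0.5 * 0.43 * 447^2 * 0.25 * 18.7 = 200833.02 N
a = 200833.02 / 495185 = 0.4056 m/s2
dV = 0.4056 * 47 = 19.1 m/s

19.1 m/s


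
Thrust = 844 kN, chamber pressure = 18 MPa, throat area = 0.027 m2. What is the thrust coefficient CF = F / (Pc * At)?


CF = 844000 / (18e6 * 0.027) = 1.74

1.74


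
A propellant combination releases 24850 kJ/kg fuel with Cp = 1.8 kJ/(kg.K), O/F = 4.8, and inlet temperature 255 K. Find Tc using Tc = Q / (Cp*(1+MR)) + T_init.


Tc = 24850 / (1.8 * (1 + 4.8)) + 255 = 2635 K

2635 K


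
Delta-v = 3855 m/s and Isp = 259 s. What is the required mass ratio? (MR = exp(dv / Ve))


Ve = 259 * 9.81 = 2540.79 m/s
MR = exp(3855 / 2540.79) = 4.56

4.56


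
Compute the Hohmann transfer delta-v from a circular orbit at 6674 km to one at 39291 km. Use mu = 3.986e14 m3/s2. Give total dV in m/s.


V1 = sqrt(mu/r1) = 7728.15 m/s
dV1 = V1*(sqrt(2*r2/(r1+r2)) - 1) = 2376.55 m/s
V2 = sqrt(mu/r2) = 3185.09 m/s
dV2 = V2*(1 - sqrt(2*r1/(r1+r2))) = 1468.7 m/s
Total dV = 3845 m/s

3845 m/s


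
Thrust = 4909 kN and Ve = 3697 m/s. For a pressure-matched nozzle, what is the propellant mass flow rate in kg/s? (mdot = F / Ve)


mdot = F / Ve = 4909000 / 3697 = 1327.8 kg/s

1327.8 kg/s


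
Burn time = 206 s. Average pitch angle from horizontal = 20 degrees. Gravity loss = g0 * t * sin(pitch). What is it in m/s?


GL = 9.81 * 206 * sin(20 deg) = 691 m/s

691 m/s


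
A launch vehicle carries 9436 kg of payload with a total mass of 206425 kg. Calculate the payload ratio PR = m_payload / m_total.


PR = 9436 / 206425 = 0.0457

0.0457


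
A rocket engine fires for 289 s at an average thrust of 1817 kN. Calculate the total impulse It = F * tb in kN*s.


It = 1817 * 289 = 525113 kN*s

525113 kN*s


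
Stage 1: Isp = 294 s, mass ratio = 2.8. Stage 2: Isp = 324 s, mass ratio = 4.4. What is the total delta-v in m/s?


dV1 = 294 * 9.81 * ln(2.8) = 2969.6 m/s
dV2 = 324 * 9.81 * ln(4.4) = 4709.2 m/s
Total dV = 2969.6 + 4709.2 = 7678.8 m/s ~ 7679 m/s

7679 m/s


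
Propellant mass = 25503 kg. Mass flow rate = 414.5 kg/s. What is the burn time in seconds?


tb = 25503 / 414.5 = 61.5 s

61.5 s


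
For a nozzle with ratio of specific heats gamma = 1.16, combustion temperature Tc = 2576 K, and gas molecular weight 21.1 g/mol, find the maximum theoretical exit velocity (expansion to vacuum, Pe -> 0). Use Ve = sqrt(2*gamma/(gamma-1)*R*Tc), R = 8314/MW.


R = 8314 / 21.1 = 394.03 J/(kg.K)
Ve = sqrt(2 * 1.16 / (1.16 - 1) * 394.03 * 2576) = 3836 m/s

3836 m/s


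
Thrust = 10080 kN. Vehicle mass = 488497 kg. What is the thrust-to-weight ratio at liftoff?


TWR = 10080000 / (488497 * 9.81) = 2.1

2.1


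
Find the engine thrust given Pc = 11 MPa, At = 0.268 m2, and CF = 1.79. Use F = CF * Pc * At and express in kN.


F = 1.79 * 11e6 * 0.268 = 5.2769e+06 N = 5276.9 kN

5276.9 kN


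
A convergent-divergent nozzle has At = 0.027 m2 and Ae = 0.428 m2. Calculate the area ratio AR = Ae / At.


AR = 0.428 / 0.027 = 15.9

15.9


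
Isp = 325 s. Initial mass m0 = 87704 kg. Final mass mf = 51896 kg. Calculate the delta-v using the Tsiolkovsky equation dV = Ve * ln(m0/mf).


Ve = 325 * 9.81 = 3188.25 m/s
dV = 3188.25 * ln(87704/51896) = 1673 m/s

1673 m/s


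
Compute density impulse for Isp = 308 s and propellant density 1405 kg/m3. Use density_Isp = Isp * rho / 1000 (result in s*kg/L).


rho*Isp = 308 * 1405 / 1000 = 433 s*kg/L

433 s*kg/L


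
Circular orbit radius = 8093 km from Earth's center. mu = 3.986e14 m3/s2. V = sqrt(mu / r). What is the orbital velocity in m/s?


V = sqrt(3.986e14 / 8093000) = 7018 m/s

7018 m/s


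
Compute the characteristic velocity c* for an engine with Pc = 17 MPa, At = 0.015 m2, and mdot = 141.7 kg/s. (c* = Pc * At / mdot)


c* = 17e6 * 0.015 / 141.7 = 1800 m/s

1800 m/s


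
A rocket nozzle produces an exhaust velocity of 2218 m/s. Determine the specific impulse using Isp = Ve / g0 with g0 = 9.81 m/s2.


Isp = Ve / g0 = 2218 / 9.81 = 226.1 s

226.1 s


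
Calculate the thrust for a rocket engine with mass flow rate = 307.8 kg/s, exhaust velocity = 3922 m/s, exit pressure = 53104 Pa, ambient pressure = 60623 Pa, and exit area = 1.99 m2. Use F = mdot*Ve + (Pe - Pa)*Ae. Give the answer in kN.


F = 307.8 * 3922 + (53104 - 60623) * 1.99 = 1.1922e+06 N = 1192.2 kN

1192.2 kN


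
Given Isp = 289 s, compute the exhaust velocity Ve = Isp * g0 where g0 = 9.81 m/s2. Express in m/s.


Ve = Isp * g0 = 289 * 9.81 = 2835.1 m/s

2835.1 m/s


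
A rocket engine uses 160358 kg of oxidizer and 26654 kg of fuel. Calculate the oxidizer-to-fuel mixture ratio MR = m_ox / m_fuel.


MR = 160358 / 26654 = 6.02

6.02


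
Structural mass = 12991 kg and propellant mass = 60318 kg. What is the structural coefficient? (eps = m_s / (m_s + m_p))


eps = 12991 / (12991 + 60318) = 0.1772

0.1772


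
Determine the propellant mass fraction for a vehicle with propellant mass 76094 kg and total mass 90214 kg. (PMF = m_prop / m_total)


PMF = 76094 / 90214 = 0.843

0.843


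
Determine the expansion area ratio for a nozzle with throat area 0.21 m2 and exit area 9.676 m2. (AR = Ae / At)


AR = 9.676 / 0.21 = 46.1

46.1


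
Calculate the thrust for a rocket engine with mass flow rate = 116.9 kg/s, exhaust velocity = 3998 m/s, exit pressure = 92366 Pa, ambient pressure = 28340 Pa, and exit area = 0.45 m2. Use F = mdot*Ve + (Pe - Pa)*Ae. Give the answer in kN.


F = 116.9 * 3998 + (92366 - 28340) * 0.45 = 496178.0 N = 496.2 kN

496.2 kN


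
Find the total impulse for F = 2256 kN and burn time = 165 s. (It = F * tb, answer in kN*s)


It = 2256 * 165 = 372240 kN*s

372240 kN*s


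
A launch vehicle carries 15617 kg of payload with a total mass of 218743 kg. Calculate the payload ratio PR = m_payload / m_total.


PR = 15617 / 218743 = 0.0714

0.0714


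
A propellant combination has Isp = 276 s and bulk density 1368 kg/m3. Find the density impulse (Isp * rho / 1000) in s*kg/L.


rho*Isp = 276 * 1368 / 1000 = 378 s*kg/L

378 s*kg/L


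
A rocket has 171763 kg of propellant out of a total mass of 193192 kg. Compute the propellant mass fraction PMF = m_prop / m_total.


PMF = 171763 / 193192 = 0.889

0.889


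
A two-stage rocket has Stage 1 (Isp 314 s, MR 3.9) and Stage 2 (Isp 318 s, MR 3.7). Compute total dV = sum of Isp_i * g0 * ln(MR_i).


dV1 = 314 * 9.81 * ln(3.9) = 4192.3 m/s
dV2 = 318 * 9.81 * ln(3.7) = 4081.4 m/s
Total dV = 4192.3 + 4081.4 = 8273.7 m/s ~ 8274 m/s

8274 m/s


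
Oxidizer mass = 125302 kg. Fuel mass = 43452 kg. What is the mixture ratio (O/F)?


MR = 125302 / 43452 = 2.88

2.88


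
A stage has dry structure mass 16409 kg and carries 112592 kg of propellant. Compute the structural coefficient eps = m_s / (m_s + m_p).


eps = 16409 / (16409 + 112592) = 0.1272

0.1272


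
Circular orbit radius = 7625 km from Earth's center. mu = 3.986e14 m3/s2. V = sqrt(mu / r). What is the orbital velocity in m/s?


V = sqrt(3.986e14 / 7625000) = 7230 m/s

7230 m/s


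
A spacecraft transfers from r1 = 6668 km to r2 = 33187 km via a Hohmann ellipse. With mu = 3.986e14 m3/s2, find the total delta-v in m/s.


V1 = sqrt(mu/r1) = 7731.63 m/s
dV1 = V1*(sqrt(2*r2/(r1+r2)) - 1) = 2246.03 m/s
V2 = sqrt(mu/r2) = 3465.65 m/s
dV2 = V2*(1 - sqrt(2*r1/(r1+r2))) = 1460.92 m/s
Total dV = 3707 m/s

3707 m/s


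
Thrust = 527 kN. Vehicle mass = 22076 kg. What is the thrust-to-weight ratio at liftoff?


TWR = 527000 / (22076 * 9.81) = 2.43

2.43


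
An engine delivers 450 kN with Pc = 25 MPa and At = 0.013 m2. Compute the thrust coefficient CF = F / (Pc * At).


CF = 450000 / (25e6 * 0.013) = 1.38

1.38


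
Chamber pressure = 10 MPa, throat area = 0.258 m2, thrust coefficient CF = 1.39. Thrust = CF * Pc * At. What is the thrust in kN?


F = 1.39 * 10e6 * 0.258 = 3.5862e+06 N = 3586.2 kN

3586.2 kN


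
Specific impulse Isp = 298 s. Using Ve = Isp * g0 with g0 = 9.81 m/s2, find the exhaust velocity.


Ve = Isp * g0 = 298 * 9.81 = 2923.4 m/s

2923.4 m/s


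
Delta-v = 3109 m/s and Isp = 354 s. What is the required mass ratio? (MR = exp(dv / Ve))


Ve = 354 * 9.81 = 3472.74 m/s
MR = exp(3109 / 3472.74) = 2.448

2.448


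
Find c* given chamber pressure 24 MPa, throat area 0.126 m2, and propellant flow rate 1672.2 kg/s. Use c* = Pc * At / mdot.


c* = 24e6 * 0.126 / 1672.2 = 1808 m/s

1808 m/s


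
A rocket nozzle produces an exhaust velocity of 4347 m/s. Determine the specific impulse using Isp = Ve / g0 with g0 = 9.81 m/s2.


Isp = Ve / g0 = 4347 / 9.81 = 443.1 s

443.1 s


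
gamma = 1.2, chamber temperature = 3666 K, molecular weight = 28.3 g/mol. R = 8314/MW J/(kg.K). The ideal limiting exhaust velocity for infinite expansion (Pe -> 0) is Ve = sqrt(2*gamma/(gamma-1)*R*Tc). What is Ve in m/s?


R = 8314 / 28.3 = 293.78 J/(kg.K)
Ve = sqrt(2 * 1.2 / (1.2 - 1) * 293.78 * 3666) = 3595 m/s

3595 m/s


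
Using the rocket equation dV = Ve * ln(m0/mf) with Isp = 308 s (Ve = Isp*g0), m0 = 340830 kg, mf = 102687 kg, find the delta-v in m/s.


Ve = 308 * 9.81 = 3021.48 m/s
dV = 3021.48 * ln(340830/102687) = 3625 m/s

3625 m/s


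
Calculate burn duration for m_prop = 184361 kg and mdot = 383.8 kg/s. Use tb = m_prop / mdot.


tb = 184361 / 383.8 = 480.4 s

480.4 s


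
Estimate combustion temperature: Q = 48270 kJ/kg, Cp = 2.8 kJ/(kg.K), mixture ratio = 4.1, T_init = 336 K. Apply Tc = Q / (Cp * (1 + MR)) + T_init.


Tc = 48270 / (2.8 * (1 + 4.1)) + 336 = 3716 K

3716 K


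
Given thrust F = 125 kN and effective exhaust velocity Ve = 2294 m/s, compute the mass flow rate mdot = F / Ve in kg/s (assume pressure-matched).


mdot = F / Ve = 125000 / 2294 = 54.5 kg/s

54.5 kg/s


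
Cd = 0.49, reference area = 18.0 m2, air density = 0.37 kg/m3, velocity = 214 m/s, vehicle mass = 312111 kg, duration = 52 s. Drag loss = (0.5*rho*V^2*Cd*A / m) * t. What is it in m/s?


D = 0.5 * 0.37 * 214^2 * 0.49 * 18.0 = 74725.33 N
a = 74725.33 / 312111 = 0.2394 m/s2
dV = 0.2394 * 52 = 12.4 m/s

12.4 m/s


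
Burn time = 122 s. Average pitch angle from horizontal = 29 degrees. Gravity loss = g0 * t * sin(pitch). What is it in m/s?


GL = 9.81 * 122 * sin(29 deg) = 580 m/s

580 m/s


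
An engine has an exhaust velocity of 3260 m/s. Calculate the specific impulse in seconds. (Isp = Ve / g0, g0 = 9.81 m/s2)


Isp = Ve / g0 = 3260 / 9.81 = 332.3 s

332.3 s


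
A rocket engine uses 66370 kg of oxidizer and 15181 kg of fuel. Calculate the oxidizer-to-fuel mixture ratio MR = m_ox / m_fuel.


MR = 66370 / 15181 = 4.37

4.37


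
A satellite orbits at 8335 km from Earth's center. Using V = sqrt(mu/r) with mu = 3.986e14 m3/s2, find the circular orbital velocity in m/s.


V = sqrt(3.986e14 / 8335000) = 6915 m/s

6915 m/s


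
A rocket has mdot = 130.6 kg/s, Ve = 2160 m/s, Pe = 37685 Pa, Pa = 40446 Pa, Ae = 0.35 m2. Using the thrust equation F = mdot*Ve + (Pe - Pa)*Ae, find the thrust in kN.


F = 130.6 * 2160 + (37685 - 40446) * 0.35 = 281130.0 N = 281.1 kN

281.1 kN


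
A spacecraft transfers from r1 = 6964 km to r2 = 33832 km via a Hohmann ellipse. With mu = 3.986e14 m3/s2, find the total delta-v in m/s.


V1 = sqrt(mu/r1) = 7565.53 m/s
dV1 = V1*(sqrt(2*r2/(r1+r2)) - 1) = 2177.84 m/s
V2 = sqrt(mu/r2) = 3432.45 m/s
dV2 = V2*(1 - sqrt(2*r1/(r1+r2))) = 1426.87 m/s
Total dV = 3605 m/s

3605 m/s


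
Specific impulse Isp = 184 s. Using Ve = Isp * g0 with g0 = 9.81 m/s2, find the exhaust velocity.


Ve = Isp * g0 = 184 * 9.81 = 1805.0 m/s

1805.0 m/s


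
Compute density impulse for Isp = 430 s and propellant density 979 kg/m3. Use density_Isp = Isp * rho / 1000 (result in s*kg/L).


rho*Isp = 430 * 979 / 1000 = 421 s*kg/L

421 s*kg/L


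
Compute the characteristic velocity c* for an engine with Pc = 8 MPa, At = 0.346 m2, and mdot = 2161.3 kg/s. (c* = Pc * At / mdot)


c* = 8e6 * 0.346 / 2161.3 = 1281 m/s

1281 m/s


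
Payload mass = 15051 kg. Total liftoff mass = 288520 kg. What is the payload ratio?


PR = 15051 / 288520 = 0.0522

0.0522


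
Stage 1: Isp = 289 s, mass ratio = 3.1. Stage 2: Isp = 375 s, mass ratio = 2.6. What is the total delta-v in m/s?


dV1 = 289 * 9.81 * ln(3.1) = 3207.6 m/s
dV2 = 375 * 9.81 * ln(2.6) = 3515.1 m/s
Total dV = 3207.6 + 3515.1 = 6722.7 m/s ~ 6723 m/s

6723 m/s


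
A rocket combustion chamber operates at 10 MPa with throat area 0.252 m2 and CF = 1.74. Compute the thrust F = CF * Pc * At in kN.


F = 1.74 * 10e6 * 0.252 = 4.3848e+06 N = 4384.8 kN

4384.8 kN


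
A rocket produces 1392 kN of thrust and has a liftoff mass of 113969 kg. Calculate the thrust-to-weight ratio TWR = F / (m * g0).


TWR = 1392000 / (113969 * 9.81) = 1.25

1.25


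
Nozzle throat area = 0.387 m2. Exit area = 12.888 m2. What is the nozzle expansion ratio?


AR = 12.888 / 0.387 = 33.3

33.3


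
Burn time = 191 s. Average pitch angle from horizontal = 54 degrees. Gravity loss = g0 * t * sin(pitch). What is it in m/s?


GL = 9.81 * 191 * sin(54 deg) = 1516 m/s

1516 m/s


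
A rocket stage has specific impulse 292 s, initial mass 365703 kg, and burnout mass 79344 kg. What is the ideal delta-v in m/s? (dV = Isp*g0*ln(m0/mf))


Ve = 292 * 9.81 = 2864.52 m/s
dV = 2864.52 * ln(365703/79344) = 4377 m/s

4377 m/s


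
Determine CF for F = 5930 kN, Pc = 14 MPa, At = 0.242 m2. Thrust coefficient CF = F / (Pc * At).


CF = 5930000 / (14e6 * 0.242) = 1.75

1.75


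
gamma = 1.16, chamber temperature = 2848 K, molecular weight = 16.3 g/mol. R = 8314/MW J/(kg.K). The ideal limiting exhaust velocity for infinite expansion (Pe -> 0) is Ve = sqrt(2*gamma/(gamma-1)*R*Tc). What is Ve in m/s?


R = 8314 / 16.3 = 510.06 J/(kg.K)
Ve = sqrt(2 * 1.16 / (1.16 - 1) * 510.06 * 2848) = 4589 m/s

4589 m/s


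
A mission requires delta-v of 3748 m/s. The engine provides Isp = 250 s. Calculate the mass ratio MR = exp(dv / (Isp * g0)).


Ve = 250 * 9.81 = 2452.5 m/s
MR = exp(3748 / 2452.5) = 4.61

4.61


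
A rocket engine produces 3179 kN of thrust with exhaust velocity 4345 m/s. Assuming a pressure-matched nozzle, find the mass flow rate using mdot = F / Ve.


mdot = F / Ve = 3179000 / 4345 = 731.6 kg/s

731.6 kg/s


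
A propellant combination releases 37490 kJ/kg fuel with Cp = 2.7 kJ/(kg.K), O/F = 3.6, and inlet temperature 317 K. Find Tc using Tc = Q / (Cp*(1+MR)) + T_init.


Tc = 37490 / (2.7 * (1 + 3.6)) + 317 = 3336 K

3336 K


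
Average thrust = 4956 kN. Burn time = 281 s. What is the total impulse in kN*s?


It = 4956 * 281 = 1392636 kN*s

1392636 kN*s


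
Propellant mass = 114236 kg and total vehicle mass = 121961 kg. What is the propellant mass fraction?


PMF = 114236 / 121961 = 0.937

0.937


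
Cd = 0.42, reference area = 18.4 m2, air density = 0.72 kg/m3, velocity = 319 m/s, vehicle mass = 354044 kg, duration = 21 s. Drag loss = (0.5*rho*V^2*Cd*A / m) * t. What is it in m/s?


D = 0.5 * 0.72 * 319^2 * 0.42 * 18.4 = 283107.24 N
a = 283107.24 / 354044 = 0.7996 m/s2
dV = 0.7996 * 21 = 16.8 m/s

16.8 m/s


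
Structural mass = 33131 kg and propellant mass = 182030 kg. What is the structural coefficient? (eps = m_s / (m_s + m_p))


eps = 33131 / (33131 + 182030) = 0.154

0.154


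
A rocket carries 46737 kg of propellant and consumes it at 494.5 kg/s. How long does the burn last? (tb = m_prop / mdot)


tb = 46737 / 494.5 = 94.5 s

94.5 s


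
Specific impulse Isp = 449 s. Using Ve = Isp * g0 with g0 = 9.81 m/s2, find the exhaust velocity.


Ve = Isp * g0 = 449 * 9.81 = 4404.7 m/s

4404.7 m/s


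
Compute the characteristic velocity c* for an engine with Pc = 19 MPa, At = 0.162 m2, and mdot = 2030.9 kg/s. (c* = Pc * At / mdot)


c* = 19e6 * 0.162 / 2030.9 = 1516 m/s

1516 m/s


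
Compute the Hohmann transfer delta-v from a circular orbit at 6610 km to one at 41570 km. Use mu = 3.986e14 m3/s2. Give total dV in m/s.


V1 = sqrt(mu/r1) = 7765.47 m/s
dV1 = V1*(sqrt(2*r2/(r1+r2)) - 1) = 2435.45 m/s
V2 = sqrt(mu/r2) = 3096.55 m/s
dV2 = V2*(1 - sqrt(2*r1/(r1+r2))) = 1474.52 m/s
Total dV = 3910 m/s

3910 m/s


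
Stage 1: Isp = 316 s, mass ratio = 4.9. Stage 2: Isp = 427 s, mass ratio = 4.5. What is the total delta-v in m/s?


dV1 = 316 * 9.81 * ln(4.9) = 4926.6 m/s
dV2 = 427 * 9.81 * ln(4.5) = 6300.4 m/s
Total dV = 4926.6 + 6300.4 = 11227.0 m/s ~ 11227 m/s

11227 m/s


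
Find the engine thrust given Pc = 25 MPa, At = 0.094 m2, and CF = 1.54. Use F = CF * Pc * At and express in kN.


F = 1.54 * 25e6 * 0.094 = 3.6190e+06 N = 3619.0 kN

3619.0 kN


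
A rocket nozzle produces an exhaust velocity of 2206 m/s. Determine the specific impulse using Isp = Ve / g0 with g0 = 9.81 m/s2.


Isp = Ve / g0 = 2206 / 9.81 = 224.9 s

224.9 s


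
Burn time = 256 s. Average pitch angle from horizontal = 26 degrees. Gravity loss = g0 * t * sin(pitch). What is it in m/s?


GL = 9.81 * 256 * sin(26 deg) = 1101 m/s

1101 m/s


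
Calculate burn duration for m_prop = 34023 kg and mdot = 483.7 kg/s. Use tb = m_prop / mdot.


tb = 34023 / 483.7 = 70.3 s

70.3 s


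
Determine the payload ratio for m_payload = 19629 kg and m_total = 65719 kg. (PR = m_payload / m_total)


PR = 19629 / 65719 = 0.2987

0.2987


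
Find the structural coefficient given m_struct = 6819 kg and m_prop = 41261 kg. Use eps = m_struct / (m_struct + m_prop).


eps = 6819 / (6819 + 41261) = 0.1418

0.1418


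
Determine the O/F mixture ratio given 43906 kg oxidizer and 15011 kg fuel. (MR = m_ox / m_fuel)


MR = 43906 / 15011 = 2.92

2.92


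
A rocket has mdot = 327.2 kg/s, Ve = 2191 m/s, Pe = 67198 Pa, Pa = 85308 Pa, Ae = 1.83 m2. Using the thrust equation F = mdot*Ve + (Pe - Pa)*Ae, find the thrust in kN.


F = 327.2 * 2191 + (67198 - 85308) * 1.83 = 683754.0 N = 683.8 kN

683.8 kN


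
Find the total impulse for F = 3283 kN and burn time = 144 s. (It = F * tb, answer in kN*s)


It = 3283 * 144 = 472752 kN*s

472752 kN*s


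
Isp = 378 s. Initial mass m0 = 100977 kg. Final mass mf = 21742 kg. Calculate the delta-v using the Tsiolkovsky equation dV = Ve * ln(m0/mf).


Ve = 378 * 9.81 = 3708.18 m/s
dV = 3708.18 * ln(100977/21742) = 5694 m/s

5694 m/s


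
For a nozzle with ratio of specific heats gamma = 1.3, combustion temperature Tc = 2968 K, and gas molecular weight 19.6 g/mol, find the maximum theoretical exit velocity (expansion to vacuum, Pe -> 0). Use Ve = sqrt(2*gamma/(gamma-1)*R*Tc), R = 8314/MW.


R = 8314 / 19.6 = 424.18 J/(kg.K)
Ve = sqrt(2 * 1.3 / (1.3 - 1) * 424.18 * 2968) = 3303 m/s

3303 m/s


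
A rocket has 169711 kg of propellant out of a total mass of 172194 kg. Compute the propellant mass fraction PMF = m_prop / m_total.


PMF = 169711 / 172194 = 0.986

0.986


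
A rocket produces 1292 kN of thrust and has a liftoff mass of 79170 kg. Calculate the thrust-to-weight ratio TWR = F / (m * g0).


TWR = 1292000 / (79170 * 9.81) = 1.66

1.66


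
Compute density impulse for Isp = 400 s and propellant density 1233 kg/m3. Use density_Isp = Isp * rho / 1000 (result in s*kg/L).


rho*Isp = 400 * 1233 / 1000 = 493 s*kg/L

493 s*kg/L


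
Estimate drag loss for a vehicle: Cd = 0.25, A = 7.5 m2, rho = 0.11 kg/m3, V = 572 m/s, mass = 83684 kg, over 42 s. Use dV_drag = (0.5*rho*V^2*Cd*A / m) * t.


D = 0.5 * 0.11 * 572^2 * 0.25 * 7.5 = 33740.85 N
a = 33740.85 / 83684 = 0.4032 m/s2
dV = 0.4032 * 42 = 16.9 m/s

16.9 m/s


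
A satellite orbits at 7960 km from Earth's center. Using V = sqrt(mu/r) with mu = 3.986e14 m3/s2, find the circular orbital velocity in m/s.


V = sqrt(3.986e14 / 7960000) = 7076 m/s

7076 m/s


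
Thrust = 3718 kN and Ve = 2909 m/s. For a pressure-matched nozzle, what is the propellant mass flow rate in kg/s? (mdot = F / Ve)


mdot = F / Ve = 3718000 / 2909 = 1278.1 kg/s

1278.1 kg/s


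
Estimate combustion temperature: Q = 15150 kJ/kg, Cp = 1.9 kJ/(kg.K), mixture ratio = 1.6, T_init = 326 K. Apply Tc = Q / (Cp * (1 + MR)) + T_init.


Tc = 15150 / (1.9 * (1 + 1.6)) + 326 = 3393 K

3393 K


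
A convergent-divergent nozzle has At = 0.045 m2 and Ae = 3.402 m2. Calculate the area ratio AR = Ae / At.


AR = 3.402 / 0.045 = 75.6

75.6


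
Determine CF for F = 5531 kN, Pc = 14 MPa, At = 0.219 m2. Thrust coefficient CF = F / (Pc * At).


CF = 5531000 / (14e6 * 0.219) = 1.8

1.8


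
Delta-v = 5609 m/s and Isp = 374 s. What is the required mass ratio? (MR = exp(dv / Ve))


Ve = 374 * 9.81 = 3668.94 m/s
MR = exp(5609 / 3668.94) = 4.613

4.613


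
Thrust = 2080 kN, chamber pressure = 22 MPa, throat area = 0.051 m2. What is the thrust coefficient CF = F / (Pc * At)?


CF = 2080000 / (22e6 * 0.051) = 1.85

1.85


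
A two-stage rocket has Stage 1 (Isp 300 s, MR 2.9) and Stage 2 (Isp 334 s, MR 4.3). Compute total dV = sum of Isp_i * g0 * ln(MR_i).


dV1 = 300 * 9.81 * ln(2.9) = 3133.4 m/s
dV2 = 334 * 9.81 * ln(4.3) = 4779.2 m/s
Total dV = 3133.4 + 4779.2 = 7912.6 m/s ~ 7913 m/s

7913 m/s


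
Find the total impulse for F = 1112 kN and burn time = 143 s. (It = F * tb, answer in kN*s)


It = 1112 * 143 = 159016 kN*s

159016 kN*s


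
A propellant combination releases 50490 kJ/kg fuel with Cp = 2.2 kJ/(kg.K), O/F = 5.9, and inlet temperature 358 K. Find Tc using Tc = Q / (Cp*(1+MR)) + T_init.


Tc = 50490 / (2.2 * (1 + 5.9)) + 358 = 3684 K

3684 K


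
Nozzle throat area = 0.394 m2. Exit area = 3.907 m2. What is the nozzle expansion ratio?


AR = 3.907 / 0.394 = 9.9

9.9


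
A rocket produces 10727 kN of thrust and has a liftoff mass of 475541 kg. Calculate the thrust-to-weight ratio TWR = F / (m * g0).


TWR = 10727000 / (475541 * 9.81) = 2.3

2.3


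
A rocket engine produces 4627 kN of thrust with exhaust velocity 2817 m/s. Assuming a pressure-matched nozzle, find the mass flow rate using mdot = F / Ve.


mdot = F / Ve = 4627000 / 2817 = 1642.5 kg/s

1642.5 kg/s


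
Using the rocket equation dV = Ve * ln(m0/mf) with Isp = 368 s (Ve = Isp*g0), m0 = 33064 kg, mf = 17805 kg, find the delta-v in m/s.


Ve = 368 * 9.81 = 3610.08 m/s
dV = 3610.08 * ln(33064/17805) = 2235 m/s

2235 m/s


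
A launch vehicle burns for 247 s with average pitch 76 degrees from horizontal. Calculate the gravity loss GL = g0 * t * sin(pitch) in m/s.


GL = 9.81 * 247 * sin(76 deg) = 2351 m/s

2351 m/s


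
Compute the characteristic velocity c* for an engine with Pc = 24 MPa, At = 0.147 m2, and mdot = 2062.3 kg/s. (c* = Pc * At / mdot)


c* = 24e6 * 0.147 / 2062.3 = 1711 m/s

1711 m/s


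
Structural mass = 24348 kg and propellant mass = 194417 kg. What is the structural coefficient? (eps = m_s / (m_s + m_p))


eps = 24348 / (24348 + 194417) = 0.1113

0.1113


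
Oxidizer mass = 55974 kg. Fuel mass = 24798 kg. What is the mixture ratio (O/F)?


MR = 55974 / 24798 = 2.26

2.26


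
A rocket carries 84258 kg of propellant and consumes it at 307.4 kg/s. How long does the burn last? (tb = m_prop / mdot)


tb = 84258 / 307.4 = 274.1 s

274.1 s


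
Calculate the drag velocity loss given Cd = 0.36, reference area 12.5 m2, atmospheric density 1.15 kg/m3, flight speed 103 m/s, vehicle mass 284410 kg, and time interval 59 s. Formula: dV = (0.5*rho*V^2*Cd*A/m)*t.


D = 0.5 * 1.15 * 103^2 * 0.36 * 12.5 = 27450.79 N
a = 27450.79 / 284410 = 0.0965 m/s2
dV = 0.0965 * 59 = 5.7 m/s

5.7 m/s


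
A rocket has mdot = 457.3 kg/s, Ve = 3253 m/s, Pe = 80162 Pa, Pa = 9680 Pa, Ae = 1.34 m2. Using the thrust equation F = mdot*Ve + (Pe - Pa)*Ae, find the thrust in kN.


F = 457.3 * 3253 + (80162 - 9680) * 1.34 = 1.5820e+06 N = 1582.0 kN

1582.0 kN


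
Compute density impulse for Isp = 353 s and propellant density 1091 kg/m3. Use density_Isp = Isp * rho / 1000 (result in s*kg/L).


rho*Isp = 353 * 1091 / 1000 = 385 s*kg/L

385 s*kg/L


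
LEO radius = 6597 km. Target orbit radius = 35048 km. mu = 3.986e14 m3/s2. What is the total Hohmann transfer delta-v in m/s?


V1 = sqrt(mu/r1) = 7773.12 m/s
dV1 = V1*(sqrt(2*r2/(r1+r2)) - 1) = 2311.52 m/s
V2 = sqrt(mu/r2) = 3372.38 m/s
dV2 = V2*(1 - sqrt(2*r1/(r1+r2))) = 1474.18 m/s
Total dV = 3786 m/s

3786 m/s


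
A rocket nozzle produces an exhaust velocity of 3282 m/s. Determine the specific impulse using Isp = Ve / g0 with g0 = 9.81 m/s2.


Isp = Ve / g0 = 3282 / 9.81 = 334.6 s

334.6 s


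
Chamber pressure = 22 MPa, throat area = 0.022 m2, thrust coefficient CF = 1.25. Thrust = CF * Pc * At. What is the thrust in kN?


F = 1.25 * 22e6 * 0.022 = 605000.0 N = 605.0 kN

605.0 kN


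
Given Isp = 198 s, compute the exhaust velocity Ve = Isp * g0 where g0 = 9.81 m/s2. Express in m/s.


Ve = Isp * g0 = 198 * 9.81 = 1942.4 m/s

1942.4 m/s


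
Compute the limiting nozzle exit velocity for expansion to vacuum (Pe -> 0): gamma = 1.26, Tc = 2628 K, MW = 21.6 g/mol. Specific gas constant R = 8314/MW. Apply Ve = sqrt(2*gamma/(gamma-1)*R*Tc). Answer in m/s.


R = 8314 / 21.6 = 384.91 J/(kg.K)
Ve = sqrt(2 * 1.26 / (1.26 - 1) * 384.91 * 2628) = 3131 m/s

3131 m/s


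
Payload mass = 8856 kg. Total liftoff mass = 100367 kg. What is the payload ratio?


PR = 8856 / 100367 = 0.0882

0.0882


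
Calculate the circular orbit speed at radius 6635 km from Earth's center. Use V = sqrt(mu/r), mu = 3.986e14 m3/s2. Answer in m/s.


V = sqrt(3.986e14 / 6635000) = 7751 m/s

7751 m/s


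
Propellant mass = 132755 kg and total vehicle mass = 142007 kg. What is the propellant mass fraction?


PMF = 132755 / 142007 = 0.935

0.935


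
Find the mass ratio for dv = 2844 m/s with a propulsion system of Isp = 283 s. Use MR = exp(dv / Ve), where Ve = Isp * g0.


Ve = 283 * 9.81 = 2776.23 m/s
MR = exp(2844 / 2776.23) = 2.785

2.785


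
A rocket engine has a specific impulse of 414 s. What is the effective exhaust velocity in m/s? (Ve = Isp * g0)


Ve = Isp * g0 = 414 * 9.81 = 4061.3 m/s

4061.3 m/s


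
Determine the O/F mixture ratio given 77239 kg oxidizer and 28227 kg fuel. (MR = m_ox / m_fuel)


MR = 77239 / 28227 = 2.74

2.74


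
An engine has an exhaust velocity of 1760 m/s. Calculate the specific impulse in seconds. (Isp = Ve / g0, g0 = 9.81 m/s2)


Isp = Ve / g0 = 1760 / 9.81 = 179.4 s

179.4 s


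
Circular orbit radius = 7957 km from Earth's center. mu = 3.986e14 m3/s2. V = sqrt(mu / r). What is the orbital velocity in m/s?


V = sqrt(3.986e14 / 7957000) = 7078 m/s

7078 m/s


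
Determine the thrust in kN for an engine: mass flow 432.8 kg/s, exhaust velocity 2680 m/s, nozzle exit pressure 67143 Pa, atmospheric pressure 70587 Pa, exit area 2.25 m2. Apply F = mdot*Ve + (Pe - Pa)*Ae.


F = 432.8 * 2680 + (67143 - 70587) * 2.25 = 1.1522e+06 N = 1152.2 kN

1152.2 kN
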